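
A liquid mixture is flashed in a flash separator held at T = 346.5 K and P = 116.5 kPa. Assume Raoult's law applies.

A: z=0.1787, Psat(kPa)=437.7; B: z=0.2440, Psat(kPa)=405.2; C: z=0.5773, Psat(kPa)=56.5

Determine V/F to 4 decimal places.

V/F = 0.5980

Raoult's law: Kᵢ = Pᵢˢᵃᵗ/P = Pᵢˢᵃᵗ/116.5.
  K_A = 437.7/116.5 = 3.757082, K_B = 405.2/116.5 = 3.478112, K_C = 56.5/116.5 = 0.484979
Iterate (Newton) starting at V/F = 0.44:
  V/F = 0.4400: g = 0.12744, g' = -0.8763 → V/F = 0.5854
  V/F = 0.5854: g = 0.00953, g' = -0.7621 → V/F = 0.5979
  V/F = 0.5979: g = 0.00003, g' = -0.7567 → V/F = 0.5980
Converged at V/F = 0.5980.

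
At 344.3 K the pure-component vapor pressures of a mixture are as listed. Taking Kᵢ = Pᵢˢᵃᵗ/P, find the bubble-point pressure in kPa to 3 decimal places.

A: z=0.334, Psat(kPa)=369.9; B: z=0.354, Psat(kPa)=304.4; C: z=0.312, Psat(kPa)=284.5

Pbub = 320.068 kPa

At the bubble point ψ → 0, so ΣzᵢKᵢ = 1 with Kᵢ = Pᵢˢᵃᵗ/P ⇒ P = ΣzᵢPᵢˢᵃᵗ.
P = 0.334·369.9 + 0.354·304.4 + 0.312·284.5 = 320.068 kPa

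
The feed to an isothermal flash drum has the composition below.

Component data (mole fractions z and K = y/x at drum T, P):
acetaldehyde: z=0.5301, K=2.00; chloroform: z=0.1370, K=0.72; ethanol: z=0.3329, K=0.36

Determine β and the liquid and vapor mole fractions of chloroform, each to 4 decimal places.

Newton–Raphson from β = 0.37:
  β = 0.3700: g = 0.06498, g' = -0.5299 → β = 0.4926
  β = 0.4926: g = -0.00051, g' = -0.5432 → β = 0.4917
Converged at β = 0.4917.
Compositions from xᵢ = zᵢ/(1+β(Kᵢ−1)), yᵢ = Kᵢxᵢ:
  acetaldehyde: x = 0.3554, y = 0.7107
  chloroform: x = 0.1589, y = 0.1144
  ethanol: x = 0.4858, y = 0.1749

β = 0.4917, x_chloroform = 0.1589, y_chloroform = 0.1144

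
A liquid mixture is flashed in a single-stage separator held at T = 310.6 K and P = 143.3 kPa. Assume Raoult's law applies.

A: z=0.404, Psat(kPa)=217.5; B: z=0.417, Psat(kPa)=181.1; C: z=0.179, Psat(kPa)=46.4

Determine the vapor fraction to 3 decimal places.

Raoult's law: Kᵢ = Pᵢˢᵃᵗ/P = Pᵢˢᵃᵗ/143.3.
  K_A = 217.5/143.3 = 1.51779, K_B = 181.1/143.3 = 1.26378, K_C = 46.4/143.3 = 0.32380
Let ψ = V/F and solve Σ zᵢ(Kᵢ−1)/(1+ψ(Kᵢ−1)) = 0.
Check two-phase: ΣzᵢKᵢ = 1.198 > 1 and Σzᵢ/Kᵢ = 1.149 > 1, so g(0) = 0.198 > 0 and g(1) = -0.149 < 0.
Iterate (Newton) starting at ψ = 0.46:
  ψ = 0.460: g = 0.0914, g' = -0.266 → ψ = 0.803
  ψ = 0.803: g = -0.0264, g' = -0.466 → ψ = 0.746
  ψ = 0.746: g = -0.0016, g' = -0.410 → ψ = 0.742
Converged at ψ = 0.742.

ψ = 0.742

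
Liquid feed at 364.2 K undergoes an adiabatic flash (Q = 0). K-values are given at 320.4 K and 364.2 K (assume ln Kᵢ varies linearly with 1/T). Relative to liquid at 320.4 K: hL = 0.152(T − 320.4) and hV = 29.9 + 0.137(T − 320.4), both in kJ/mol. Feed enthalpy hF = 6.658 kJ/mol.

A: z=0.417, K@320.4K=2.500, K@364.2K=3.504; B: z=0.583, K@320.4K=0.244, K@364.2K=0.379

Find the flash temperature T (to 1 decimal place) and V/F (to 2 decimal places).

Adiabatic flash: solve Rachford–Rice at each trial T, then check hF = ψ·hV(T) + (1−ψ)·hL(T).
  T = 320.4 K: K = (2.500, 0.244), RR gives ψ = 0.163, H_out = 4.871 kJ/mol
  T = 364.2 K: K = (3.504, 0.379), RR gives ψ = 0.439, H_out = 19.486 kJ/mol
  T = 342.3 K: K = (2.992, 0.308), RR gives ψ = 0.310, H_out = 12.504 kJ/mol
  T = 331.4 K: K = (2.744, 0.276), RR gives ψ = 0.241, H_out = 8.848 kJ/mol
  T = 325.9 K: K = (2.621, 0.260), RR gives ψ = 0.204, H_out = 6.906 kJ/mol
  T = 323.1 K: K = (2.559, 0.252), RR gives ψ = 0.183, H_out = 5.884 kJ/mol
  T = 324.5 K: K = (2.590, 0.256), RR gives ψ = 0.194, H_out = 6.398 kJ/mol
Linear interpolation between T = 324.5 (H_out = 6.398) and T = 325.9 (H_out = 6.906) on hF = 6.658 gives T ≈ 325.2 K, at which ψ = 0.20.

T = 325.2 K, V/F = 0.20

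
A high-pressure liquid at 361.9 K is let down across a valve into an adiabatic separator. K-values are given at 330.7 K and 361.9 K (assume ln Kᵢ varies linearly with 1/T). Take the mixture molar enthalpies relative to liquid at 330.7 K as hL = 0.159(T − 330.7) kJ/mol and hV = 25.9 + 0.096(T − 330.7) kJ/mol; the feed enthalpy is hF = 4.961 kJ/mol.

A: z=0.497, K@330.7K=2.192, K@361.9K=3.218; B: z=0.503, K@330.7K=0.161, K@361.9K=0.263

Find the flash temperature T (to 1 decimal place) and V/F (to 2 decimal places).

T = 331.9 K, V/F = 0.18

Adiabatic flash: solve Rachford–Rice at each trial T, then check hF = ψ·hV(T) + (1−ψ)·hL(T).
  T = 330.7 K: K = (2.192, 0.161), RR gives ψ = 0.170, H_out = 4.413 kJ/mol
  T = 361.9 K: K = (3.218, 0.263), RR gives ψ = 0.448, H_out = 15.673 kJ/mol
  T = 346.3 K: K = (2.679, 0.208), RR gives ψ = 0.328, H_out = 10.653 kJ/mol
  T = 338.5 K: K = (2.429, 0.184), RR gives ψ = 0.257, H_out = 7.763 kJ/mol
  T = 334.6 K: K = (2.309, 0.172), RR gives ψ = 0.216, H_out = 6.160 kJ/mol
  T = 332.6 K: K = (2.248, 0.166), RR gives ψ = 0.193, H_out = 5.285 kJ/mol
Linear interpolation between T = 330.7 (H_out = 4.413) and T = 332.6 (H_out = 5.285) on hF = 4.961 gives T ≈ 331.9 K, at which ψ = 0.18.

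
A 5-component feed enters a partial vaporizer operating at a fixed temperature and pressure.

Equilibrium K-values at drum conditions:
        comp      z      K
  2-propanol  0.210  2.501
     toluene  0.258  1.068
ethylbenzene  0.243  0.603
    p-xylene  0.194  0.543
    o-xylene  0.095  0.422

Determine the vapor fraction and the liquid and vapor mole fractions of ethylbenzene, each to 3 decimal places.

Material balance + equilibrium reduce to Σ zᵢ(Kᵢ−1)/(1+ψ(Kᵢ−1)) = 0.
g(0) = ΣzᵢKᵢ − 1 = 0.093 and g(1) = 1 − Σzᵢ/Kᵢ = -0.311, so a root lies in (0, 1).
Newton iteration, ψ⁰ = 0.62:
  ψ = 0.620: g = -0.1572, g' = -0.351 → ψ = 0.173
  ψ = 0.173: g = 0.0068, g' = -0.431 → ψ = 0.189
Converged at ψ = 0.189.
Compositions from xᵢ = zᵢ/(1+ψ(Kᵢ−1)), yᵢ = Kᵢxᵢ:
  2-propanol: x = 0.164, y = 0.409
  toluene: x = 0.255, y = 0.272
  ethylbenzene: x = 0.263, y = 0.158
  p-xylene: x = 0.212, y = 0.115
  o-xylene: x = 0.107, y = 0.045

ψ = 0.189, x_ethylbenzene = 0.263, y_ethylbenzene = 0.158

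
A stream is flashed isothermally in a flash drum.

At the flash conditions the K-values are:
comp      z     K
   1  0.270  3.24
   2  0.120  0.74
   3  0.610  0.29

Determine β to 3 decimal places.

β = 0.097

Material balance + equilibrium reduce to Σ zᵢ(Kᵢ−1)/(1+β(Kᵢ−1)) = 0.
Check two-phase: ΣzᵢKᵢ = 1.141 > 1 and Σzᵢ/Kᵢ = 2.349 > 1, so g(0) = 0.141 > 0 and g(1) = -1.349 < 0.
Newton iteration, β⁰ = 0.5:
  β = 0.500: g = -0.4221, g' = -1.051 → β = 0.099
  β = 0.099: g = -0.0023, g' = -1.273 → β = 0.097
Converged at β = 0.097.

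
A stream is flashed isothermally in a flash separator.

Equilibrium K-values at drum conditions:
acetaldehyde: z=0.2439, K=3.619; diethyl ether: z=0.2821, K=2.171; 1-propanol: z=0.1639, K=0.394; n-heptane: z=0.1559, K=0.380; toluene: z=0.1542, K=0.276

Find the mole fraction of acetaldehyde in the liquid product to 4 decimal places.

x_acetaldehyde = 0.1021

Newton iteration, β⁰ = 0.5:
  β = 0.5000: g = 0.02736, g' = -0.9159 → β = 0.5299
Converged at β = 0.5299.
Compositions from xᵢ = zᵢ/(1+β(Kᵢ−1)), yᵢ = Kᵢxᵢ:
  acetaldehyde: x = 0.1021, y = 0.3697
  diethyl ether: x = 0.1741, y = 0.3779
  1-propanol: x = 0.2414, y = 0.0951
  n-heptane: x = 0.2322, y = 0.0882
  toluene: x = 0.2502, y = 0.0690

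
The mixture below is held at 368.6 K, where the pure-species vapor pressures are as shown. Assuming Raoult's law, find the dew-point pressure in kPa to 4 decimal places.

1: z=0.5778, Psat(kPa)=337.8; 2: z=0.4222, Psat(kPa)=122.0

At the dew point ψ → 1, so Σzᵢ/Kᵢ = 1 with Kᵢ = Pᵢˢᵃᵗ/P ⇒ 1/P = Σzᵢ/Pᵢˢᵃᵗ.
1/P = 0.5778/337.8 + 0.4222/122.0 = 0.0051711 ⇒ P = 193.3811 kPa

Pdew = 193.3811 kPa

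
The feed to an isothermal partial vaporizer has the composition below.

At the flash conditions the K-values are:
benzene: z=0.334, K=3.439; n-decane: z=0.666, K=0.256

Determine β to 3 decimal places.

β = 0.176

Let β = V/F and solve Σ zᵢ(Kᵢ−1)/(1+β(Kᵢ−1)) = 0.
Check two-phase: ΣzᵢKᵢ = 1.319 > 1 and Σzᵢ/Kᵢ = 2.699 > 1, so g(0) = 0.319 > 0 and g(1) = -1.699 < 0.
Binary case is linear: z₁(K₁−1)(1+β(K₂−1)) + z₂(K₂−1)(1+β(K₁−1)) = 0
⇒ β = [z₁(K₁−1)+z₂(K₂−1)] / [−(K₁−1)(K₂−1)] = 0.3191/1.8146 = 0.176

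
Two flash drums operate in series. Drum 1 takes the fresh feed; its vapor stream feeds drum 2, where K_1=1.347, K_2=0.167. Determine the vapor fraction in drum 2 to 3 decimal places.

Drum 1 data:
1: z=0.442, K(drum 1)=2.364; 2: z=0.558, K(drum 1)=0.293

V/F (drum 2) = 0.413

Drum 1:
Let ψ₁ = V/F and solve Σ zᵢ(Kᵢ−1)/(1+ψ₁(Kᵢ−1)) = 0.
g(0) = ΣzᵢKᵢ − 1 = 0.208 and g(1) = 1 − Σzᵢ/Kᵢ = -1.091, so a root lies in (0, 1).
Newton iteration, ψ₁⁰ = 0.57:
  ψ₁ = 0.570: g = -0.3216, g' = -1.043 → ψ₁ = 0.262
  ψ₁ = 0.262: g = -0.0397, g' = -0.867 → ψ₁ = 0.216
Converged at ψ₁ = 0.216.
Drum-1 compositions:
  1: x = 0.341, y = 0.807
  2: x = 0.659, y = 0.193
Drum-2 feed = drum-1 vapor: z₂ = (0.8070, 0.1930).
Drum 2:
Let ψ₂ = V/F and solve Σ zᵢ(Kᵢ−1)/(1+ψ₂(Kᵢ−1)) = 0.
Check two-phase: ΣzᵢKᵢ = 1.119 > 1 and Σzᵢ/Kᵢ = 1.755 > 1, so g(0) = 0.119 > 0 and g(1) = -0.755 < 0.
Newton iteration, ψ₂⁰ = 0.54:
  ψ₂ = 0.540: g = -0.0563, g' = -0.511 → ψ₂ = 0.430
  ψ₂ = 0.430: g = -0.0067, g' = -0.399 → ψ₂ = 0.413
Converged at ψ₂ = 0.413.
  1: x = 0.706, y = 0.951
  2: x = 0.294, y = 0.049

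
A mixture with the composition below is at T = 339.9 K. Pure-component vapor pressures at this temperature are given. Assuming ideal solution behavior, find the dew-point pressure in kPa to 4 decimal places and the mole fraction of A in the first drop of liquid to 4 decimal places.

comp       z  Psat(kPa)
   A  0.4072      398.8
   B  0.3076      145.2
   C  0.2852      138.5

At the dew point ψ → 1, so Σzᵢ/Kᵢ = 1 with Kᵢ = Pᵢˢᵃᵗ/P ⇒ 1/P = Σzᵢ/Pᵢˢᵃᵗ.
1/P = 0.4072/398.8 + 0.3076/145.2 + 0.2852/138.5 = 0.0051987 ⇒ P = 192.3548 kPa
xᵢ = zᵢP/Pᵢˢᵃᵗ ⇒ x_A = 0.4072·192.3548/398.8 = 0.1964

Pdew = 192.3548 kPa, x_A = 0.1964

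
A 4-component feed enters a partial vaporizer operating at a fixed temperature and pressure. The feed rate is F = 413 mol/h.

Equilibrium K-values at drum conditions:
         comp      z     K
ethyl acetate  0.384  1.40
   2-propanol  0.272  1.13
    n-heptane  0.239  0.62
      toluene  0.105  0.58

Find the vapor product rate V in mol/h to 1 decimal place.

Let β = V/F and solve Σ zᵢ(Kᵢ−1)/(1+β(Kᵢ−1)) = 0.
Check two-phase: ΣzᵢKᵢ = 1.054 > 1 and Σzᵢ/Kᵢ = 1.082 > 1, so g(0) = 0.054 > 0 and g(1) = -0.082 < 0.
Newton iteration, β⁰ = 0.34:
  β = 0.340: g = 0.0133, g' = -0.123 → β = 0.449
  β = 0.449: g = -0.0002, g' = -0.127 → β = 0.447
Converged at β = 0.447.
Then V = β·F = 0.4472·413 = 184.7 mol/h and L = F − V = 228.3 mol/h.

V = 184.7 mol/h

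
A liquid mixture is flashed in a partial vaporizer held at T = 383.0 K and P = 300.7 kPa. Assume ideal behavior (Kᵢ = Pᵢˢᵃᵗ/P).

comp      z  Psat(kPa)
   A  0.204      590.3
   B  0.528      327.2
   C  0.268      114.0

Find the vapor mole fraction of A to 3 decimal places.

Raoult's law: Kᵢ = Pᵢˢᵃᵗ/P = Pᵢˢᵃᵗ/300.7.
  K_A = 590.3/300.7 = 1.96309, K_B = 327.2/300.7 = 1.08813, K_C = 114.0/300.7 = 0.37912
Let ψ = V/F and solve Σ zᵢ(Kᵢ−1)/(1+ψ(Kᵢ−1)) = 0.
Check two-phase: ΣzᵢKᵢ = 1.077 > 1 and Σzᵢ/Kᵢ = 1.296 > 1, so g(0) = 0.077 > 0 and g(1) = -0.296 < 0.
Newton iteration, ψ⁰ = 0.41:
  ψ = 0.410: g = -0.0375, g' = -0.287 → ψ = 0.279
  ψ = 0.279: g = -0.0011, g' = -0.273 → ψ = 0.275
Converged at ψ = 0.275.
Compositions from xᵢ = zᵢ/(1+ψ(Kᵢ−1)), yᵢ = Kᵢxᵢ:
  A: x = 0.161, y = 0.317
  B: x = 0.515, y = 0.561
  C: x = 0.323, y = 0.123

y_A = 0.317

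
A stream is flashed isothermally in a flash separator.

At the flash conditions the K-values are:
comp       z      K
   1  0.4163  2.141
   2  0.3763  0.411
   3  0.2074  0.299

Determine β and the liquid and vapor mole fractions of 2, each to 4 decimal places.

Let β = V/F and solve Σ zᵢ(Kᵢ−1)/(1+β(Kᵢ−1)) = 0.
g(0) = ΣzᵢKᵢ − 1 = 0.1080 and g(1) = 1 − Σzᵢ/Kᵢ = -0.8037, so a root lies in (0, 1).
Newton iteration, β⁰ = 0.5:
  β = 0.5000: g = -0.23556, g' = -0.7236 → β = 0.1745
  β = 0.1745: g = -0.01654, g' = -0.6714 → β = 0.1498
  β = 0.1498: g = 0.00010, g' = -0.6795 → β = 0.1500
Converged at β = 0.1500.
Compositions from xᵢ = zᵢ/(1+β(Kᵢ−1)), yᵢ = Kᵢxᵢ:
  1: x = 0.3555, y = 0.7611
  2: x = 0.4128, y = 0.1696
  3: x = 0.2318, y = 0.0693

β = 0.1500, x_2 = 0.4128, y_2 = 0.1696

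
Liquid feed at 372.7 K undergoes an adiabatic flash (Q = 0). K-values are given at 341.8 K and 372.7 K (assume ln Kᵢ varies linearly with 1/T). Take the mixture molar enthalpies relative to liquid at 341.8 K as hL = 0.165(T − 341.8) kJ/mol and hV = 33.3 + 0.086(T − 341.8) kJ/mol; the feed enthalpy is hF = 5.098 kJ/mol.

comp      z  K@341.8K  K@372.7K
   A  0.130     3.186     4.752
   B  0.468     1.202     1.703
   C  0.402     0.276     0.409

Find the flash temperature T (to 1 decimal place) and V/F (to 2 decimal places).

Adiabatic flash: solve Rachford–Rice at each trial T, then check hF = ψ·hV(T) + (1−ψ)·hL(T).
  T = 341.8 K: K = (3.186, 1.202, 0.276), RR gives ψ = 0.118, H_out = 3.930 kJ/mol
  T = 372.7 K: K = (4.752, 1.703, 0.409), RR gives ψ = 0.621, H_out = 24.270 kJ/mol
  T = 357.2 K: K = (3.922, 1.441, 0.339), RR gives ψ = 0.382, H_out = 14.813 kJ/mol
  T = 349.5 K: K = (3.543, 1.319, 0.306), RR gives ψ = 0.255, H_out = 9.592 kJ/mol
  T = 345.6 K: K = (3.359, 1.259, 0.291), RR gives ψ = 0.186, H_out = 6.781 kJ/mol
  T = 343.7 K: K = (3.272, 1.230, 0.283), RR gives ψ = 0.153, H_out = 5.370 kJ/mol
Linear interpolation between T = 341.8 (H_out = 3.930) and T = 343.7 (H_out = 5.370) on hF = 5.098 gives T ≈ 343.3 K, at which ψ = 0.15.

T = 343.3 K, V/F = 0.15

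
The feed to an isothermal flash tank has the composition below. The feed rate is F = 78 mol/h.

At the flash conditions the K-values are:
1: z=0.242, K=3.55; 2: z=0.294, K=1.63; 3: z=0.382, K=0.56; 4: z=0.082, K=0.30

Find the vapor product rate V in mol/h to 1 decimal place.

Newton iteration, V/F⁰ = 0.67:
  V/F = 0.670: g = 0.0116, g' = -0.563 → V/F = 0.691
Converged at V/F = 0.691.
Then V = V/F·F = 0.6906·78 = 53.9 mol/h and L = F − V = 24.1 mol/h.

V = 53.9 mol/h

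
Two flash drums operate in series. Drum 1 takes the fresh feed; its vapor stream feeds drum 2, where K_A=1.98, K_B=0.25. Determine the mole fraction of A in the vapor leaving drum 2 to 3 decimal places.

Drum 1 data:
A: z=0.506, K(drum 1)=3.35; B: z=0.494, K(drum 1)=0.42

Drum 1:
Rachford–Rice: g(ψ₁) = Σ zᵢ(Kᵢ−1)/(1+ψ₁(Kᵢ−1)) = 0.
Feasibility: ΣzᵢKᵢ = 1.903, Σzᵢ/Kᵢ = 1.327 — both > 1, two phases present.
Binary case is linear: z₁(K₁−1)(1+ψ₁(K₂−1)) + z₂(K₂−1)(1+ψ₁(K₁−1)) = 0
⇒ ψ₁ = [z₁(K₁−1)+z₂(K₂−1)] / [−(K₁−1)(K₂−1)] = 0.9026/1.3630 = 0.662
Drum-1 compositions:
  A: x = 0.198, y = 0.663
  B: x = 0.802, y = 0.337
Drum-2 feed = drum-1 vapor: z₂ = (0.6631, 0.3369).
Drum 2:
Material balance + equilibrium reduce to Σ zᵢ(Kᵢ−1)/(1+ψ₂(Kᵢ−1)) = 0.
g(0) = ΣzᵢKᵢ − 1 = 0.397 and g(1) = 1 − Σzᵢ/Kᵢ = -0.682, so a root lies in (0, 1).
Binary case is linear: z₁(K₁−1)(1+ψ₂(K₂−1)) + z₂(K₂−1)(1+ψ₂(K₁−1)) = 0
⇒ ψ₂ = [z₁(K₁−1)+z₂(K₂−1)] / [−(K₁−1)(K₂−1)] = 0.3972/0.7350 = 0.540
  A: x = 0.434, y = 0.858
  B: x = 0.566, y = 0.142

y_A (drum 2) = 0.858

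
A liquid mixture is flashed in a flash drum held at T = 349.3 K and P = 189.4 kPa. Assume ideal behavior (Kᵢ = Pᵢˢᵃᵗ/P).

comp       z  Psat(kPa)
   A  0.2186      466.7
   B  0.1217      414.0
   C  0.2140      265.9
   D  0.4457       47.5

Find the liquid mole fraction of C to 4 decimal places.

x_C = 0.1931

Raoult's law: Kᵢ = Pᵢˢᵃᵗ/P = Pᵢˢᵃᵗ/189.4.
  K_A = 466.7/189.4 = 2.464097, K_B = 414.0/189.4 = 2.185850, K_C = 265.9/189.4 = 1.403907, K_D = 47.5/189.4 = 0.250792
Rachford–Rice: g(ψ) = Σ zᵢ(Kᵢ−1)/(1+ψ(Kᵢ−1)) = 0.
Feasibility: ΣzᵢKᵢ = 1.2169, Σzᵢ/Kᵢ = 2.0740 — both > 1, two phases present.
Newton–Raphson from ψ = 0.5:
  ψ = 0.5000: g = -0.18664, g' = -0.8875 → ψ = 0.2897
  ψ = 0.2897: g = -0.01695, g' = -0.7619 → ψ = 0.2674
Converged at ψ = 0.2674.
Compositions from xᵢ = zᵢ/(1+ψ(Kᵢ−1)), yᵢ = Kᵢxᵢ:
  A: x = 0.1571, y = 0.3871
  B: x = 0.0924, y = 0.2020
  C: x = 0.1931, y = 0.2711
  D: x = 0.5574, y = 0.1398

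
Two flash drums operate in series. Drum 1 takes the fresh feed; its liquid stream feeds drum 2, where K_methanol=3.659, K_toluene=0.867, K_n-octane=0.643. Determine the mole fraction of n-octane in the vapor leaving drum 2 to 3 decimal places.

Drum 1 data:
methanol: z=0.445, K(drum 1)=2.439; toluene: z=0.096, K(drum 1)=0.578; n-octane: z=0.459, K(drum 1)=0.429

y_n-octane (drum 2) = 0.491

Drum 1:
Newton–Raphson from ψ₁ = 0.58:
  ψ₁ = 0.580: g = -0.0965, g' = -0.638 → ψ₁ = 0.429
  ψ₁ = 0.429: g = -0.0006, g' = -0.640 → ψ₁ = 0.428
Converged at ψ₁ = 0.428.
Drum-1 compositions:
  methanol: x = 0.275, y = 0.672
  toluene: x = 0.117, y = 0.068
  n-octane: x = 0.607, y = 0.261
Drum-2 feed = drum-1 liquid: z₂ = (0.2754, 0.1172, 0.6074).
Drum 2:
Let ψ₂ = V/F and solve Σ zᵢ(Kᵢ−1)/(1+ψ₂(Kᵢ−1)) = 0.
Check two-phase: ΣzᵢKᵢ = 1.500 > 1 and Σzᵢ/Kᵢ = 1.155 > 1, so g(0) = 0.500 > 0 and g(1) = -0.155 < 0.
Newton–Raphson from ψ₂ = 0.58:
  ψ₂ = 0.580: g = -0.0023, g' = -0.427 → ψ₂ = 0.575
Converged at ψ₂ = 0.575.
  methanol: x = 0.109, y = 0.399
  toluene: x = 0.127, y = 0.110
  n-octane: x = 0.764, y = 0.491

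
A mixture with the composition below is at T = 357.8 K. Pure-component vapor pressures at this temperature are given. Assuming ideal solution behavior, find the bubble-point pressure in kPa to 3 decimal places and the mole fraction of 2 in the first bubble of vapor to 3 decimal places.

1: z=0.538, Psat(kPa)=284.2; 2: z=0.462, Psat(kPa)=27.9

At the bubble point ψ → 0, so ΣzᵢKᵢ = 1 with Kᵢ = Pᵢˢᵃᵗ/P ⇒ P = ΣzᵢPᵢˢᵃᵗ.
P = 0.538·284.2 + 0.462·27.9 = 165.789 kPa
yᵢ = zᵢPᵢˢᵃᵗ/P ⇒ y_2 = 0.462·27.9/165.789 = 0.078

Pbub = 165.789 kPa, y_2 = 0.078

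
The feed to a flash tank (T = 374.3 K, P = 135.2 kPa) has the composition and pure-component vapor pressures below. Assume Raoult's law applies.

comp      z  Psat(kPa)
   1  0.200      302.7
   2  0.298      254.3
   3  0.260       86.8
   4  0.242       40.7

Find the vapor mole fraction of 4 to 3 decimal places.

y_4 = 0.104

Raoult's law: Kᵢ = Pᵢˢᵃᵗ/P = Pᵢˢᵃᵗ/135.2.
  K_1 = 302.7/135.2 = 2.23891, K_2 = 254.3/135.2 = 1.88092, K_3 = 86.8/135.2 = 0.64201, K_4 = 40.7/135.2 = 0.30104
Rachford–Rice: g(ψ) = Σ zᵢ(Kᵢ−1)/(1+ψ(Kᵢ−1)) = 0.
g(0) = ΣzᵢKᵢ − 1 = 0.248 and g(1) = 1 − Σzᵢ/Kᵢ = -0.457, so a root lies in (0, 1).
Iterate (Newton) starting at ψ = 0.5:
  ψ = 0.500: g = -0.0381, g' = -0.557 → ψ = 0.432
  ψ = 0.432: g = -0.0006, g' = -0.541 → ψ = 0.430
Converged at ψ = 0.430.
Compositions from xᵢ = zᵢ/(1+ψ(Kᵢ−1)), yᵢ = Kᵢxᵢ:
  1: x = 0.130, y = 0.292
  2: x = 0.216, y = 0.406
  3: x = 0.307, y = 0.197
  4: x = 0.346, y = 0.104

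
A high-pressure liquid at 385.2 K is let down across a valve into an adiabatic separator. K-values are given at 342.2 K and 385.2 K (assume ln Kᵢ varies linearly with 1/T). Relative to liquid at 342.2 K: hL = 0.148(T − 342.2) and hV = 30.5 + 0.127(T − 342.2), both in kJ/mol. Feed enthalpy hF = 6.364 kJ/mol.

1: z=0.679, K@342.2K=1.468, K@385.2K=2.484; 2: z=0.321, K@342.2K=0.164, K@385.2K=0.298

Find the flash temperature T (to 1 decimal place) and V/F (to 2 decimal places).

T = 344.6 K, V/F = 0.20

Adiabatic flash: solve Rachford–Rice at each trial T, then check hF = ψ·hV(T) + (1−ψ)·hL(T).
  T = 342.2 K: K = (1.468, 0.164), RR gives ψ = 0.126, H_out = 3.852 kJ/mol
  T = 385.2 K: K = (2.484, 0.298), RR gives ψ = 0.751, H_out = 28.589 kJ/mol
  T = 363.7 K: K = (1.940, 0.225), RR gives ψ = 0.534, H_out = 19.242 kJ/mol
  T = 352.9 K: K = (1.693, 0.193), RR gives ψ = 0.378, H_out = 13.038 kJ/mol
  T = 347.5 K: K = (1.577, 0.178), RR gives ψ = 0.270, H_out = 8.990 kJ/mol
  T = 344.9 K: K = (1.523, 0.171), RR gives ψ = 0.205, H_out = 6.655 kJ/mol
  T = 343.5 K: K = (1.494, 0.167), RR gives ψ = 0.166, H_out = 5.257 kJ/mol
Linear interpolation between T = 343.5 (H_out = 5.257) and T = 344.9 (H_out = 6.655) on hF = 6.364 gives T ≈ 344.6 K, at which ψ = 0.20.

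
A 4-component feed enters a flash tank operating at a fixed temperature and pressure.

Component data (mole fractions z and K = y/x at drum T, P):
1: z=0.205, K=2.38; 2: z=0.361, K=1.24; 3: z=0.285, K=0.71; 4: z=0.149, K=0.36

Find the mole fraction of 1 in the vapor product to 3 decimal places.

Material balance + equilibrium reduce to Σ zᵢ(Kᵢ−1)/(1+ψ(Kᵢ−1)) = 0.
Feasibility: ΣzᵢKᵢ = 1.192, Σzᵢ/Kᵢ = 1.193 — both > 1, two phases present.
Newton iteration, ψ⁰ = 0.5:
  ψ = 0.500: g = 0.0079, g' = -0.318 → ψ = 0.525
Converged at ψ = 0.525.
Compositions from xᵢ = zᵢ/(1+ψ(Kᵢ−1)), yᵢ = Kᵢxᵢ:
  1: x = 0.119, y = 0.283
  2: x = 0.321, y = 0.398
  3: x = 0.336, y = 0.239
  4: x = 0.224, y = 0.081

y_1 = 0.283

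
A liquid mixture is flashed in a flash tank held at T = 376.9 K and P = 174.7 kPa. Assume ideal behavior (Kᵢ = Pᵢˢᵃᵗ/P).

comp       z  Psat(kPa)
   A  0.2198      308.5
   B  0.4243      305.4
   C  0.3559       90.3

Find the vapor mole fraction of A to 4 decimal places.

y_A = 0.2339

Raoult's law: Kᵢ = Pᵢˢᵃᵗ/P = Pᵢˢᵃᵗ/174.7.
  K_A = 308.5/174.7 = 1.765884, K_B = 305.4/174.7 = 1.748140, K_C = 90.3/174.7 = 0.516886
Let ψ = V/F and solve Σ zᵢ(Kᵢ−1)/(1+ψ(Kᵢ−1)) = 0.
Feasibility: ΣzᵢKᵢ = 1.3138, Σzᵢ/Kᵢ = 1.0557 — both > 1, two phases present.
Newton–Raphson from ψ = 0.37:
  ψ = 0.3700: g = 0.17042, g' = -0.3471 → ψ = 0.8610
  ψ = 0.8610: g = 0.00013, g' = -0.3782 → ψ = 0.8613
Converged at ψ = 0.8613.
Compositions from xᵢ = zᵢ/(1+ψ(Kᵢ−1)), yᵢ = Kᵢxᵢ:
  A: x = 0.1324, y = 0.2339
  B: x = 0.2580, y = 0.4511
  C: x = 0.6095, y = 0.3151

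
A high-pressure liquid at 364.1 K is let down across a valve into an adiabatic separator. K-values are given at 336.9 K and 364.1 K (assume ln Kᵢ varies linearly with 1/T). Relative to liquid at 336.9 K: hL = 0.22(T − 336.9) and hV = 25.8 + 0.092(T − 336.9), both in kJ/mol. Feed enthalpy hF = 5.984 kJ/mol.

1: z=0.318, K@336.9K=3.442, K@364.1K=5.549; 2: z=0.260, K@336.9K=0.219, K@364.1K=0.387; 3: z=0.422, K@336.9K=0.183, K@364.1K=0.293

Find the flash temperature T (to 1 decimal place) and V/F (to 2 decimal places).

Adiabatic flash: solve Rachford–Rice at each trial T, then check hF = ψ·hV(T) + (1−ψ)·hL(T).
  T = 336.9 K: K = (3.442, 0.219, 0.183), RR gives ψ = 0.117, H_out = 3.008 kJ/mol
  T = 364.1 K: K = (5.549, 0.387, 0.293), RR gives ψ = 0.323, H_out = 13.199 kJ/mol
  T = 350.5 K: K = (4.411, 0.294, 0.234), RR gives ψ = 0.228, H_out = 8.473 kJ/mol
  T = 343.7 K: K = (3.906, 0.255, 0.207), RR gives ψ = 0.176, H_out = 5.878 kJ/mol
  T = 347.1 K: K = (4.153, 0.274, 0.220), RR gives ψ = 0.202, H_out = 7.203 kJ/mol
  T = 345.4 K: K = (4.028, 0.264, 0.214), RR gives ψ = 0.189, H_out = 6.548 kJ/mol
Linear interpolation between T = 343.7 (H_out = 5.878) and T = 345.4 (H_out = 6.548) on hF = 5.984 gives T ≈ 344.0 K, at which ψ = 0.18.

T = 344.0 K, V/F = 0.18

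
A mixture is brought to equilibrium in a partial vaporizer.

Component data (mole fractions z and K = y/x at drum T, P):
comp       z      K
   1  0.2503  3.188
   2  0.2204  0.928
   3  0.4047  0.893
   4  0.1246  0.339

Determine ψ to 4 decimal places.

ψ = 0.6987

Let ψ = V/F and solve Σ zᵢ(Kᵢ−1)/(1+ψ(Kᵢ−1)) = 0.
Feasibility: ΣzᵢKᵢ = 1.4061, Σzᵢ/Kᵢ = 1.1368 — both > 1, two phases present.
Iterate (Newton) starting at ψ = 0.44:
  ψ = 0.4400: g = 0.10106, g' = -0.4256 → ψ = 0.6774
  ψ = 0.6774: g = 0.00811, g' = -0.3797 → ψ = 0.6988
  ψ = 0.6988: g = -0.00002, g' = -0.3821 → ψ = 0.6987
Converged at ψ = 0.6987.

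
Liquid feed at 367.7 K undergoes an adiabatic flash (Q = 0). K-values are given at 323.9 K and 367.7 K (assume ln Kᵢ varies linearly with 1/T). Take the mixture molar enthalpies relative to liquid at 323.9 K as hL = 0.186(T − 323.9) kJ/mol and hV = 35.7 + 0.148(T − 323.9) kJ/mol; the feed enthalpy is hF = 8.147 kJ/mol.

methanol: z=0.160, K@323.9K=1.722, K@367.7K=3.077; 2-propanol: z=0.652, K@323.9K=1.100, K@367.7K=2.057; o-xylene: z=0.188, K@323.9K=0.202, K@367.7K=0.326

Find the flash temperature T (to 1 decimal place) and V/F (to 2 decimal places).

T = 325.2 K, V/F = 0.22

Adiabatic flash: solve Rachford–Rice at each trial T, then check hF = ψ·hV(T) + (1−ψ)·hL(T).
  T = 323.9 K: K = (1.722, 1.100, 0.202), RR gives ψ = 0.141, H_out = 5.049 kJ/mol
  T = 367.7 K: K = (3.077, 2.057, 0.326), RR gives ψ = 1.000, H_out = 42.182 kJ/mol
  T = 345.8 K: K = (2.345, 1.534, 0.261), RR gives ψ = 0.809, H_out = 32.293 kJ/mol
  T = 334.9 K: K = (2.021, 1.307, 0.230), RR gives ψ = 0.603, H_out = 23.335 kJ/mol
  T = 329.4 K: K = (1.868, 1.201, 0.216), RR gives ψ = 0.428, H_out = 16.217 kJ/mol
  T = 326.6 K: K = (1.793, 1.149, 0.209), RR gives ψ = 0.301, H_out = 11.224 kJ/mol
  T = 325.2 K: K = (1.756, 1.123, 0.205), RR gives ψ = 0.224, H_out = 8.217 kJ/mol
Linear interpolation between T = 323.9 (H_out = 5.049) and T = 325.2 (H_out = 8.217) on hF = 8.147 gives T ≈ 325.2 K, at which ψ = 0.22.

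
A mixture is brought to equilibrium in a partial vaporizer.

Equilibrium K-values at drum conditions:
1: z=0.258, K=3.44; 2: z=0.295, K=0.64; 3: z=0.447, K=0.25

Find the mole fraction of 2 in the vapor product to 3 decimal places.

Let ψ = V/F and solve Σ zᵢ(Kᵢ−1)/(1+ψ(Kᵢ−1)) = 0.
Feasibility: ΣzᵢKᵢ = 1.188, Σzᵢ/Kᵢ = 2.324 — both > 1, two phases present.
Newton–Raphson from ψ = 0.42:
  ψ = 0.420: g = -0.3036, g' = -0.964 → ψ = 0.105
  ψ = 0.105: g = 0.0270, g' = -1.311 → ψ = 0.125
  ψ = 0.125: g = 0.0007, g' = -1.249 → ψ = 0.126
Converged at ψ = 0.126.
Compositions from xᵢ = zᵢ/(1+ψ(Kᵢ−1)), yᵢ = Kᵢxᵢ:
  1: x = 0.197, y = 0.679
  2: x = 0.309, y = 0.198
  3: x = 0.494, y = 0.123

y_2 = 0.198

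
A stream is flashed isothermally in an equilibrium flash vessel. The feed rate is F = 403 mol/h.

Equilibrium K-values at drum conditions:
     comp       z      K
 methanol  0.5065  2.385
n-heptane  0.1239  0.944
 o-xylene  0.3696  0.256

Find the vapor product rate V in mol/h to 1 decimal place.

V = 187.0 mol/h

Material balance + equilibrium reduce to Σ zᵢ(Kᵢ−1)/(1+β(Kᵢ−1)) = 0.
Feasibility: ΣzᵢKᵢ = 1.4196, Σzᵢ/Kᵢ = 1.7874 — both > 1, two phases present.
Newton–Raphson from β = 0.49:
  β = 0.4900: g = -0.02198, g' = -0.8519 → β = 0.4642
  β = 0.4642: g = -0.00019, g' = -0.8378 → β = 0.4640
Converged at β = 0.4640.
Then V = β·F = 0.4640·403 = 187.0 mol/h and L = F − V = 216.0 mol/h.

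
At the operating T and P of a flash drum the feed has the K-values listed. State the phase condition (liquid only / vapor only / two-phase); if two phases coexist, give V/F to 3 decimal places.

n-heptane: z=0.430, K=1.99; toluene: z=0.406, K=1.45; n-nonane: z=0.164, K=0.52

vapor only

ΣzᵢKᵢ = 1.530; Σzᵢ/Kᵢ = 0.811.
Since Σzᵢ/Kᵢ < 1 the mixture is above its dew point — single vapor phase.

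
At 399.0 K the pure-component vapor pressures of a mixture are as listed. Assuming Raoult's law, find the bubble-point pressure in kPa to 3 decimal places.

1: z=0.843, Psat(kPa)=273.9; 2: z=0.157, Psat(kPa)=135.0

At the bubble point ψ → 0, so ΣzᵢKᵢ = 1 with Kᵢ = Pᵢˢᵃᵗ/P ⇒ P = ΣzᵢPᵢˢᵃᵗ.
P = 0.843·273.9 + 0.157·135.0 = 252.093 kPa

Pbub = 252.093 kPa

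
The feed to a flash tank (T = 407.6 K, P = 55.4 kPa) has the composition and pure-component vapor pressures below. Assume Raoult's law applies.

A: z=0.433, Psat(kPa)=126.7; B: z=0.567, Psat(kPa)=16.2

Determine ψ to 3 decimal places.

ψ = 0.171

Raoult's law: Kᵢ = Pᵢˢᵃᵗ/P = Pᵢˢᵃᵗ/55.4.
  K_A = 126.7/55.4 = 2.28700, K_B = 16.2/55.4 = 0.29242
Binary case is linear: z₁(K₁−1)(1+ψ(K₂−1)) + z₂(K₂−1)(1+ψ(K₁−1)) = 0
⇒ ψ = [z₁(K₁−1)+z₂(K₂−1)] / [−(K₁−1)(K₂−1)] = 0.1561/0.9107 = 0.171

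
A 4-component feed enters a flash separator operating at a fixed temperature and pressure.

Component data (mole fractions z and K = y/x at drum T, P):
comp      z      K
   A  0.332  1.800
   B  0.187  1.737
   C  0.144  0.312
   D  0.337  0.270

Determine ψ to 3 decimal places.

ψ = 0.104

Rachford–Rice: g(ψ) = Σ zᵢ(Kᵢ−1)/(1+ψ(Kᵢ−1)) = 0.
Feasibility: ΣzᵢKᵢ = 1.058, Σzᵢ/Kᵢ = 2.002 — both > 1, two phases present.
Newton iteration, ψ⁰ = 0.5:
  ψ = 0.500: g = -0.2480, g' = -0.766 → ψ = 0.176
  ψ = 0.176: g = -0.0404, g' = -0.568 → ψ = 0.105
  ψ = 0.105: g = -0.0004, g' = -0.558 → ψ = 0.104
Converged at ψ = 0.104.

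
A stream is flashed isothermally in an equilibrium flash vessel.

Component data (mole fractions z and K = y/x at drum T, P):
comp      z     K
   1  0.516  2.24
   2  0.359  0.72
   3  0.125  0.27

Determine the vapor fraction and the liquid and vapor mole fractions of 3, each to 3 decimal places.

ψ = 0.754, x_3 = 0.278, y_3 = 0.075

Material balance + equilibrium reduce to Σ zᵢ(Kᵢ−1)/(1+ψ(Kᵢ−1)) = 0.
Feasibility: ΣzᵢKᵢ = 1.448, Σzᵢ/Kᵢ = 1.192 — both > 1, two phases present.
Newton–Raphson from ψ = 0.33:
  ψ = 0.330: g = 0.2231, g' = -0.549 → ψ = 0.736
  ψ = 0.736: g = 0.0106, g' = -0.573 → ψ = 0.755
  ψ = 0.755: g = -0.0001, g' = -0.587 → ψ = 0.754
Converged at ψ = 0.754.
Compositions from xᵢ = zᵢ/(1+ψ(Kᵢ−1)), yᵢ = Kᵢxᵢ:
  1: x = 0.267, y = 0.597
  2: x = 0.455, y = 0.328
  3: x = 0.278, y = 0.075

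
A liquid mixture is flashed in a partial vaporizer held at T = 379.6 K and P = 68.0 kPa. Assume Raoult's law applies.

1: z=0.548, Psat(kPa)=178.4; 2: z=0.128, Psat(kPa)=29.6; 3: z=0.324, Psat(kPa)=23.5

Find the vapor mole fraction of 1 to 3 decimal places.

y_1 = 0.734

Raoult's law: Kᵢ = Pᵢˢᵃᵗ/P = Pᵢˢᵃᵗ/68.0.
  K_1 = 178.4/68.0 = 2.62353, K_2 = 29.6/68.0 = 0.43529, K_3 = 23.5/68.0 = 0.34559
Newton–Raphson from ψ = 0.5:
  ψ = 0.500: g = 0.0752, g' = -0.826 → ψ = 0.591
Converged at ψ = 0.591.
Compositions from xᵢ = zᵢ/(1+ψ(Kᵢ−1)), yᵢ = Kᵢxᵢ:
  1: x = 0.280, y = 0.734
  2: x = 0.192, y = 0.084
  3: x = 0.528, y = 0.183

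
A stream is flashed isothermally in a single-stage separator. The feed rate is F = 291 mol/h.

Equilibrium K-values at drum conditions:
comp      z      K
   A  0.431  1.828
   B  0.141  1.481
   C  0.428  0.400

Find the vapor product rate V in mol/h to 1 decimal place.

Rachford–Rice: g(V/F) = Σ zᵢ(Kᵢ−1)/(1+V/F(Kᵢ−1)) = 0.
Feasibility: ΣzᵢKᵢ = 1.168, Σzᵢ/Kᵢ = 1.401 — both > 1, two phases present.
Newton–Raphson from V/F = 0.5:
  V/F = 0.500: g = -0.0598, g' = -0.483 → V/F = 0.376
  V/F = 0.376: g = -0.0022, g' = -0.452 → V/F = 0.371
Converged at V/F = 0.371.
Then V = V/F·F = 0.3715·291 = 108.1 mol/h and L = F − V = 182.9 mol/h.

V = 108.1 mol/h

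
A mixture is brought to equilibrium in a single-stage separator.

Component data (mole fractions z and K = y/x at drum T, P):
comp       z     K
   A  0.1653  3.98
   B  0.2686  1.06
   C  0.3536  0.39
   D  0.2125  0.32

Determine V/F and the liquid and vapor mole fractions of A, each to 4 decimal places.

Rachford–Rice: g(V/F) = Σ zᵢ(Kᵢ−1)/(1+V/F(Kᵢ−1)) = 0.
Feasibility: ΣzᵢKᵢ = 1.1485, Σzᵢ/Kᵢ = 1.8657 — both > 1, two phases present.
Iterate (Newton) starting at V/F = 0.42:
  V/F = 0.4200: g = -0.25776, g' = -0.7208 → V/F = 0.0624
  V/F = 0.0624: g = 0.05628, g' = -1.2940 → V/F = 0.1059
  V/F = 0.1059: g = 0.00415, g' = -1.1136 → V/F = 0.1096
Converged at V/F = 0.1096.
Compositions from xᵢ = zᵢ/(1+V/F(Kᵢ−1)), yᵢ = Kᵢxᵢ:
  A: x = 0.1246, y = 0.4959
  B: x = 0.2668, y = 0.2829
  C: x = 0.3789, y = 0.1478
  D: x = 0.2296, y = 0.0735

V/F = 0.1096, x_A = 0.1246, y_A = 0.4959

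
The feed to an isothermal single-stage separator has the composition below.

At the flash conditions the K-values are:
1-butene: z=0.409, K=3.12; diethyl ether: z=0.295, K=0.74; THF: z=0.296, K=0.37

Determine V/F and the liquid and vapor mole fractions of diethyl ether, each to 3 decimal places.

Rachford–Rice: g(V/F) = Σ zᵢ(Kᵢ−1)/(1+V/F(Kᵢ−1)) = 0.
Check two-phase: ΣzᵢKᵢ = 1.604 > 1 and Σzᵢ/Kᵢ = 1.330 > 1, so g(0) = 0.604 > 0 and g(1) = -0.330 < 0.
Newton iteration, V/F⁰ = 0.5:
  V/F = 0.500: g = 0.0605, g' = -0.710 → V/F = 0.585
  V/F = 0.585: g = 0.0011, g' = -0.689 → V/F = 0.587
Converged at V/F = 0.587.
Compositions from xᵢ = zᵢ/(1+V/F(Kᵢ−1)), yᵢ = Kᵢxᵢ:
  1-butene: x = 0.182, y = 0.569
  diethyl ether: x = 0.348, y = 0.258
  THF: x = 0.470, y = 0.174

V/F = 0.587, x_diethyl ether = 0.348, y_diethyl ether = 0.258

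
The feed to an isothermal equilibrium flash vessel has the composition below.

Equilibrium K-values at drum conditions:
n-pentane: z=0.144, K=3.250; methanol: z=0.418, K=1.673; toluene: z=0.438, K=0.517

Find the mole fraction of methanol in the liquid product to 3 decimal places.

x_methanol = 0.285

Rachford–Rice: g(β) = Σ zᵢ(Kᵢ−1)/(1+β(Kᵢ−1)) = 0.
g(0) = ΣzᵢKᵢ − 1 = 0.394 and g(1) = 1 − Σzᵢ/Kᵢ = -0.141, so a root lies in (0, 1).
Iterate (Newton) starting at β = 0.37:
  β = 0.370: g = 0.1444, g' = -0.490 → β = 0.665
  β = 0.665: g = 0.0125, g' = -0.429 → β = 0.694
Converged at β = 0.694.
Compositions from xᵢ = zᵢ/(1+β(Kᵢ−1)), yᵢ = Kᵢxᵢ:
  n-pentane: x = 0.056, y = 0.183
  methanol: x = 0.285, y = 0.477
  toluene: x = 0.659, y = 0.341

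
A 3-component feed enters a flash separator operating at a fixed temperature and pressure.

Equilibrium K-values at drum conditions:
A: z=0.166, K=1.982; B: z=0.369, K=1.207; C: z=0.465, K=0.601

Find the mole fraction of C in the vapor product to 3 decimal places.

Let ψ = V/F and solve Σ zᵢ(Kᵢ−1)/(1+ψ(Kᵢ−1)) = 0.
Check two-phase: ΣzᵢKᵢ = 1.054 > 1 and Σzᵢ/Kᵢ = 1.163 > 1, so g(0) = 0.054 > 0 and g(1) = -0.163 < 0.
Newton–Raphson from ψ = 0.5:
  ψ = 0.500: g = -0.0532, g' = -0.201 → ψ = 0.235
  ψ = 0.235: g = 0.0006, g' = -0.210 → ψ = 0.238
Converged at ψ = 0.238.
Compositions from xᵢ = zᵢ/(1+ψ(Kᵢ−1)), yᵢ = Kᵢxᵢ:
  A: x = 0.135, y = 0.267
  B: x = 0.352, y = 0.425
  C: x = 0.514, y = 0.309

y_C = 0.309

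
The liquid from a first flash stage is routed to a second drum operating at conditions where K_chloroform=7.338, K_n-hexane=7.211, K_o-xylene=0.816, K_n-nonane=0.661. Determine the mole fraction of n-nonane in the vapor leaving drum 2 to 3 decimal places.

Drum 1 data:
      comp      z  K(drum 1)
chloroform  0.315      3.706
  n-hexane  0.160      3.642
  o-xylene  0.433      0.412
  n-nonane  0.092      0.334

y_n-nonane (drum 2) = 0.133

Drum 1:
Rachford–Rice: g(ψ₁) = Σ zᵢ(Kᵢ−1)/(1+ψ₁(Kᵢ−1)) = 0.
Feasibility: ΣzᵢKᵢ = 1.959, Σzᵢ/Kᵢ = 1.455 — both > 1, two phases present.
Newton iteration, ψ₁⁰ = 0.43:
  ψ₁ = 0.430: g = 0.1652, g' = -1.086 → ψ₁ = 0.582
  ψ₁ = 0.582: g = 0.0103, g' = -0.976 → ψ₁ = 0.593
Converged at ψ₁ = 0.593.
Drum-1 compositions:
  chloroform: x = 0.121, y = 0.448
  n-hexane: x = 0.062, y = 0.227
  o-xylene: x = 0.665, y = 0.274
  n-nonane: x = 0.152, y = 0.051
Drum-2 feed = drum-1 liquid: z₂ = (0.1210, 0.0624, 0.6647, 0.1520).
Drum 2:
Iterate (Newton) starting at ψ₂ = 0.5:
  ψ₂ = 0.500: g = 0.0815, g' = -0.475 → ψ₂ = 0.672
  ψ₂ = 0.672: g = 0.0145, g' = -0.324 → ψ₂ = 0.716
  ψ₂ = 0.716: g = 0.0006, g' = -0.300 → ψ₂ = 0.718
Converged at ψ₂ = 0.718.
  chloroform: x = 0.022, y = 0.160
  n-hexane: x = 0.011, y = 0.082
  o-xylene: x = 0.766, y = 0.625
  n-nonane: x = 0.201, y = 0.133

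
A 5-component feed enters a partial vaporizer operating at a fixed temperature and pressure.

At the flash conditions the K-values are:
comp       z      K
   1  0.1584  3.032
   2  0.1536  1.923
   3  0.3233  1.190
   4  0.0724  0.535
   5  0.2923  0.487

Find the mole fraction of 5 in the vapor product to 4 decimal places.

y_5 = 0.2173

Material balance + equilibrium reduce to Σ zᵢ(Kᵢ−1)/(1+ψ(Kᵢ−1)) = 0.
g(0) = ΣzᵢKᵢ − 1 = 0.3415 and g(1) = 1 − Σzᵢ/Kᵢ = -0.1393, so a root lies in (0, 1).
Newton iteration, ψ⁰ = 0.6:
  ψ = 0.6000: g = 0.02810, g' = -0.3871 → ψ = 0.6726
Converged at ψ = 0.6726.
Compositions from xᵢ = zᵢ/(1+ψ(Kᵢ−1)), yᵢ = Kᵢxᵢ:
  1: x = 0.0669, y = 0.2029
  2: x = 0.0948, y = 0.1822
  3: x = 0.2867, y = 0.3411
  4: x = 0.1053, y = 0.0564
  5: x = 0.4463, y = 0.2173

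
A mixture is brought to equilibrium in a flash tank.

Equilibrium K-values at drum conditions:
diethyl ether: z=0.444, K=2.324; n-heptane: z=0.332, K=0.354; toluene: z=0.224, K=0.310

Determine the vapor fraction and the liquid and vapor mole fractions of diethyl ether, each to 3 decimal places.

ψ = 0.249, x_diethyl ether = 0.334, y_diethyl ether = 0.776

Let ψ = V/F and solve Σ zᵢ(Kᵢ−1)/(1+ψ(Kᵢ−1)) = 0.
g(0) = ΣzᵢKᵢ − 1 = 0.219 and g(1) = 1 − Σzᵢ/Kᵢ = -0.851, so a root lies in (0, 1).
Newton iteration, ψ⁰ = 0.5:
  ψ = 0.500: g = -0.1991, g' = -0.833 → ψ = 0.261
  ψ = 0.261: g = -0.0095, g' = -0.789 → ψ = 0.249
Converged at ψ = 0.249.
Compositions from xᵢ = zᵢ/(1+ψ(Kᵢ−1)), yᵢ = Kᵢxᵢ:
  diethyl ether: x = 0.334, y = 0.776
  n-heptane: x = 0.396, y = 0.140
  toluene: x = 0.270, y = 0.084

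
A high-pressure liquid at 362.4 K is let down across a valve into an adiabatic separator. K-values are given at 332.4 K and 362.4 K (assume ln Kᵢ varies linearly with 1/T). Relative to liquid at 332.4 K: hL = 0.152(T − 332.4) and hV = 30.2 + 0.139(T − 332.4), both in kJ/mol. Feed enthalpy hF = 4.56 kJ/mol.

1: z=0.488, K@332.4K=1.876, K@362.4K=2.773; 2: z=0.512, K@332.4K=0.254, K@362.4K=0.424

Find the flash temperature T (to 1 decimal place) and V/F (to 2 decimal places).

T = 335.6 K, V/F = 0.14

Adiabatic flash: solve Rachford–Rice at each trial T, then check hF = ψ·hV(T) + (1−ψ)·hL(T).
  T = 332.4 K: K = (1.876, 0.254), RR gives ψ = 0.070, H_out = 2.104 kJ/mol
  T = 362.4 K: K = (2.773, 0.424), RR gives ψ = 0.558, H_out = 21.207 kJ/mol
  T = 347.4 K: K = (2.300, 0.332), RR gives ψ = 0.337, H_out = 12.378 kJ/mol
  T = 339.9 K: K = (2.082, 0.291), RR gives ψ = 0.215, H_out = 7.619 kJ/mol
  T = 336.1 K: K = (1.976, 0.272), RR gives ψ = 0.146, H_out = 4.955 kJ/mol
  T = 334.2 K: K = (1.924, 0.263), RR gives ψ = 0.108, H_out = 3.529 kJ/mol
Linear interpolation between T = 334.2 (H_out = 3.529) and T = 336.1 (H_out = 4.955) on hF = 4.56 gives T ≈ 335.6 K, at which ψ = 0.14.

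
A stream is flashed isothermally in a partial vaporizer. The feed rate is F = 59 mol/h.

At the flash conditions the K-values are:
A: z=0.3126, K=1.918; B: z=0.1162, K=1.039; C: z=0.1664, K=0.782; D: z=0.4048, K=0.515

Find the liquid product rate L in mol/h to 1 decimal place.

Material balance + equilibrium reduce to Σ zᵢ(Kᵢ−1)/(1+β(Kᵢ−1)) = 0.
g(0) = ΣzᵢKᵢ − 1 = 0.0589 and g(1) = 1 − Σzᵢ/Kᵢ = -0.2736, so a root lies in (0, 1).
Newton–Raphson from β = 0.5:
  β = 0.5000: g = -0.09876, g' = -0.2998 → β = 0.1706
  β = 0.1706: g = 0.00089, g' = -0.3188 → β = 0.1734
Converged at β = 0.1734.
Then V = β·F = 0.1734·59 = 10.2 mol/h and L = F − V = 48.8 mol/h.

L = 48.8 mol/h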